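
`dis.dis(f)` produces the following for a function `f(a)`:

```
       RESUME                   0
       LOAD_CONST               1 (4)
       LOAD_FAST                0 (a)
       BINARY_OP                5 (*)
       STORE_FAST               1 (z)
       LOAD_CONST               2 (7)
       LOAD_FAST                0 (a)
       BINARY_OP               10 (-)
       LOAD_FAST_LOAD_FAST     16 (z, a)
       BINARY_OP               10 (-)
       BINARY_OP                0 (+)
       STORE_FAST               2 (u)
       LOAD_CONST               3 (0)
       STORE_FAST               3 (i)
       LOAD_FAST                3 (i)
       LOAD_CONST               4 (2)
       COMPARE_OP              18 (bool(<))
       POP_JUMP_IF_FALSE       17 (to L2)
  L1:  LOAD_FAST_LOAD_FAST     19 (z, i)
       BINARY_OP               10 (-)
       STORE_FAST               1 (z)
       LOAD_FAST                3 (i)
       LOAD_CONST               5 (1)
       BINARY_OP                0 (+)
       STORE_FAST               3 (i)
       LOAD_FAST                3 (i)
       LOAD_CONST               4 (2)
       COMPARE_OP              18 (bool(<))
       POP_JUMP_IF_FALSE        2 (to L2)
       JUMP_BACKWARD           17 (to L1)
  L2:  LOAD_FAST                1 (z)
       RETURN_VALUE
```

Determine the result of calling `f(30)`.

119

LOAD_CONST → push 4. Stack: [4]
LOAD_FAST a → push 30. Stack: [4, 30]
BINARY_OP * → 4 * 30 = 120. Stack: [120]
STORE_FAST z → z=120. Stack: []
LOAD_CONST → push 7. Stack: [7]
LOAD_FAST a → push 30. Stack: [7, 30]
BINARY_OP - → 7 - 30 = -23. Stack: [-23]
LOAD_FAST_LOAD_FAST z,a → push 120,30. Stack: [-23, 120, 30]
BINARY_OP - → 120 - 30 = 90. Stack: [-23, 90]
BINARY_OP + → -23 + 90 = 67. Stack: [67]
STORE_FAST u → u=67. Stack: []
LOAD_CONST → push 0. Stack: [0]
STORE_FAST i → i=0. Stack: []
LOAD_FAST i → push 0. Stack: [0]
LOAD_CONST → push 2. Stack: [0, 2]
COMPARE_OP bool(<) → 0 vs 2 = True. Stack: [True]
POP_JUMP_IF_FALSE → pop True; no jump. Stack: []
LOAD_FAST_LOAD_FAST z,i → push 120,0. Stack: [120, 0]
BINARY_OP - → 120 - 0 = 120. Stack: [120]
STORE_FAST z → z=120. Stack: []
LOAD_FAST i → push 0. Stack: [0]
LOAD_CONST → push 1. Stack: [0, 1]
BINARY_OP + → 0 + 1 = 1. Stack: [1]
STORE_FAST i → i=1. Stack: []
LOAD_FAST i → push 1. Stack: [1]
LOAD_CONST → push 2. Stack: [1, 2]
COMPARE_OP bool(<) → 1 vs 2 = True. Stack: [True]
POP_JUMP_IF_FALSE → pop True; no jump. Stack: []
LOAD_FAST_LOAD_FAST z,i → push 120,1. Stack: [120, 1]
BINARY_OP - → 120 - 1 = 119. Stack: [119]
STORE_FAST z → z=119. Stack: []
LOAD_FAST i → push 1. Stack: [1]
LOAD_CONST → push 1. Stack: [1, 1]
BINARY_OP + → 1 + 1 = 2. Stack: [2]
STORE_FAST i → i=2. Stack: []
LOAD_FAST i → push 2. Stack: [2]
LOAD_CONST → push 2. Stack: [2, 2]
COMPARE_OP bool(<) → 2 vs 2 = False. Stack: [False]
POP_JUMP_IF_FALSE → pop False; jump. Stack: []
LOAD_FAST z → push 119. Stack: [119]
RETURN_VALUE → return 119.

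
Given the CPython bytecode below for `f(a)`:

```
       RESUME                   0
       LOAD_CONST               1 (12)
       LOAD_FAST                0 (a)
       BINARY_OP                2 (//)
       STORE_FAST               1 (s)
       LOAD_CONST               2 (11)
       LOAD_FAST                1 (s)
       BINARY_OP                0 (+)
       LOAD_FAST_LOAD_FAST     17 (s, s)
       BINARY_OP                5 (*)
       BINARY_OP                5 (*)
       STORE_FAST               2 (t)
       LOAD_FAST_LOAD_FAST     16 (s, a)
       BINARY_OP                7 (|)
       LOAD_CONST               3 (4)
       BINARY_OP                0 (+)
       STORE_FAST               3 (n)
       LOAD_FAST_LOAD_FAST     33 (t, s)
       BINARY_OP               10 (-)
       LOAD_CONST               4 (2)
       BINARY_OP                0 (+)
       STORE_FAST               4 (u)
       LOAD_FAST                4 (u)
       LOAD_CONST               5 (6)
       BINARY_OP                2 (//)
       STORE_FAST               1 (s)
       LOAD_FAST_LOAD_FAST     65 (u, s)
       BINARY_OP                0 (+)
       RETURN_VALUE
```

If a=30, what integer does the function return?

2

LOAD_CONST → push 12. Stack: [12]
LOAD_FAST a → push 30. Stack: [12, 30]
BINARY_OP // → 12 // 30 = 0. Stack: [0]
STORE_FAST s → s=0. Stack: []
LOAD_CONST → push 11. Stack: [11]
LOAD_FAST s → push 0. Stack: [11, 0]
BINARY_OP + → 11 + 0 = 11. Stack: [11]
LOAD_FAST_LOAD_FAST s,s → push 0,0. Stack: [11, 0, 0]
BINARY_OP * → 0 * 0 = 0. Stack: [11, 0]
BINARY_OP * → 11 * 0 = 0. Stack: [0]
STORE_FAST t → t=0. Stack: []
LOAD_FAST_LOAD_FAST s,a → push 0,30. Stack: [0, 30]
BINARY_OP | → 0 | 30 = 30. Stack: [30]
LOAD_CONST → push 4. Stack: [30, 4]
BINARY_OP + → 30 + 4 = 34. Stack: [34]
STORE_FAST n → n=34. Stack: []
LOAD_FAST_LOAD_FAST t,s → push 0,0. Stack: [0, 0]
BINARY_OP - → 0 - 0 = 0. Stack: [0]
LOAD_CONST → push 2. Stack: [0, 2]
BINARY_OP + → 0 + 2 = 2. Stack: [2]
STORE_FAST u → u=2. Stack: []
LOAD_FAST u → push 2. Stack: [2]
LOAD_CONST → push 6. Stack: [2, 6]
BINARY_OP // → 2 // 6 = 0. Stack: [0]
STORE_FAST s → s=0. Stack: []
LOAD_FAST_LOAD_FAST u,s → push 2,0. Stack: [2, 0]
BINARY_OP + → 2 + 0 = 2. Stack: [2]
RETURN_VALUE → return 2.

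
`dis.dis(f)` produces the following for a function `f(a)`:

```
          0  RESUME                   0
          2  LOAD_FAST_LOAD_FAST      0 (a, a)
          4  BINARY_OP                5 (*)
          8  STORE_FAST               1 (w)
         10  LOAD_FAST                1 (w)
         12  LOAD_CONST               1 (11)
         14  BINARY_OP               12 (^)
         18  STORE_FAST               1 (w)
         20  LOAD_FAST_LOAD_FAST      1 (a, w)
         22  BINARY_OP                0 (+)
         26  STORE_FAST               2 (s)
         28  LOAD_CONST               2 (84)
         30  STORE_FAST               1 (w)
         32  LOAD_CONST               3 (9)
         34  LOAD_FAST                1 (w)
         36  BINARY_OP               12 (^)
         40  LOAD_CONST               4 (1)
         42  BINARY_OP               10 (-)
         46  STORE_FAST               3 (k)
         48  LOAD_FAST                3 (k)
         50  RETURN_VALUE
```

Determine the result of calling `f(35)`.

LOAD_FAST_LOAD_FAST a,a → push 35,35. Stack: [35, 35]
BINARY_OP * → 35 * 35 = 1225. Stack: [1225]
STORE_FAST w → w=1225. Stack: []
LOAD_FAST w → push 1225. Stack: [1225]
LOAD_CONST → push 11. Stack: [1225, 11]
BINARY_OP ^ → 1225 ^ 11 = 1218. Stack: [1218]
STORE_FAST w → w=1218. Stack: []
LOAD_FAST_LOAD_FAST a,w → push 35,1218. Stack: [35, 1218]
BINARY_OP + → 35 + 1218 = 1253. Stack: [1253]
STORE_FAST s → s=1253. Stack: []
LOAD_CONST → push 84. Stack: [84]
STORE_FAST w → w=84. Stack: []
LOAD_CONST → push 9. Stack: [9]
LOAD_FAST w → push 84. Stack: [9, 84]
BINARY_OP ^ → 9 ^ 84 = 93. Stack: [93]
LOAD_CONST → push 1. Stack: [93, 1]
BINARY_OP - → 93 - 1 = 92. Stack: [92]
STORE_FAST k → k=92. Stack: []
LOAD_FAST k → push 92. Stack: [92]
RETURN_VALUE → return 92.

92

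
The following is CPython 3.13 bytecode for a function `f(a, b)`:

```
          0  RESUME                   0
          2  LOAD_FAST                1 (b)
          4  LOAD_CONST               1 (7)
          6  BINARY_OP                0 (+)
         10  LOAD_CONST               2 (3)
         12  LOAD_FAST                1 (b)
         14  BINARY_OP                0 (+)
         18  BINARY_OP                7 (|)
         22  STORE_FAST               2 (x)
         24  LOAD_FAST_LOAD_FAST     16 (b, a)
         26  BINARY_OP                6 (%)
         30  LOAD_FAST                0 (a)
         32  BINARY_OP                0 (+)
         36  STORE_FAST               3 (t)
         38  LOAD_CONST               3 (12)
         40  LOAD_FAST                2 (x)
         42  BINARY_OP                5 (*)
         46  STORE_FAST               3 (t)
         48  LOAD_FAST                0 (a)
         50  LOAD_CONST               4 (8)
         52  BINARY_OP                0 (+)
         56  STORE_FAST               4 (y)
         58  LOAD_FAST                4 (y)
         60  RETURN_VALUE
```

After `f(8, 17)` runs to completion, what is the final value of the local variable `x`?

LOAD_FAST b → push 17. Stack: [17]
LOAD_CONST → push 7. Stack: [17, 7]
BINARY_OP + → 17 + 7 = 24. Stack: [24]
LOAD_CONST → push 3. Stack: [24, 3]
LOAD_FAST b → push 17. Stack: [24, 3, 17]
BINARY_OP + → 3 + 17 = 20. Stack: [24, 20]
BINARY_OP | → 24 | 20 = 28. Stack: [28]
STORE_FAST x → x=28. Stack: []
LOAD_FAST_LOAD_FAST b,a → push 17,8. Stack: [17, 8]
BINARY_OP % → 17 % 8 = 1. Stack: [1]
LOAD_FAST a → push 8. Stack: [1, 8]
BINARY_OP + → 1 + 8 = 9. Stack: [9]
STORE_FAST t → t=9. Stack: []
LOAD_CONST → push 12. Stack: [12]
LOAD_FAST x → push 28. Stack: [12, 28]
BINARY_OP * → 12 * 28 = 336. Stack: [336]
STORE_FAST t → t=336. Stack: []
LOAD_FAST a → push 8. Stack: [8]
LOAD_CONST → push 8. Stack: [8, 8]
BINARY_OP + → 8 + 8 = 16. Stack: [16]
STORE_FAST y → y=16. Stack: []
LOAD_FAST y → push 16. Stack: [16]
RETURN_VALUE → return 16.

28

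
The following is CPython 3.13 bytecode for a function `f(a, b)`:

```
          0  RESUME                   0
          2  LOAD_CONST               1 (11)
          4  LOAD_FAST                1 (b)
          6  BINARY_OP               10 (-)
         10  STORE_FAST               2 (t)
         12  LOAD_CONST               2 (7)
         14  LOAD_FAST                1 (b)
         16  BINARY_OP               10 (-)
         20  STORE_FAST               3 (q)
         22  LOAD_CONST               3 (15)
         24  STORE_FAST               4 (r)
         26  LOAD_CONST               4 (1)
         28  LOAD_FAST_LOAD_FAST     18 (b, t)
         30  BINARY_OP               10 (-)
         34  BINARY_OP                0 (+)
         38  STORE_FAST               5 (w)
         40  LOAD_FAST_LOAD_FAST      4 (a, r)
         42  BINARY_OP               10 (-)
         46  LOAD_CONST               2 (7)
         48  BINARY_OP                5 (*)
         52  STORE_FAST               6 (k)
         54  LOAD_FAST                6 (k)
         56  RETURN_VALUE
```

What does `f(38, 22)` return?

LOAD_CONST → push 11. Stack: [11]
LOAD_FAST b → push 22. Stack: [11, 22]
BINARY_OP - → 11 - 22 = -11. Stack: [-11]
STORE_FAST t → t=-11. Stack: []
LOAD_CONST → push 7. Stack: [7]
LOAD_FAST b → push 22. Stack: [7, 22]
BINARY_OP - → 7 - 22 = -15. Stack: [-15]
STORE_FAST q → q=-15. Stack: []
LOAD_CONST → push 15. Stack: [15]
STORE_FAST r → r=15. Stack: []
LOAD_CONST → push 1. Stack: [1]
LOAD_FAST_LOAD_FAST b,t → push 22,-11. Stack: [1, 22, -11]
BINARY_OP - → 22 - -11 = 33. Stack: [1, 33]
BINARY_OP + → 1 + 33 = 34. Stack: [34]
STORE_FAST w → w=34. Stack: []
LOAD_FAST_LOAD_FAST a,r → push 38,15. Stack: [38, 15]
BINARY_OP - → 38 - 15 = 23. Stack: [23]
LOAD_CONST → push 7. Stack: [23, 7]
BINARY_OP * → 23 * 7 = 161. Stack: [161]
STORE_FAST k → k=161. Stack: []
LOAD_FAST k → push 161. Stack: [161]
RETURN_VALUE → return 161.

161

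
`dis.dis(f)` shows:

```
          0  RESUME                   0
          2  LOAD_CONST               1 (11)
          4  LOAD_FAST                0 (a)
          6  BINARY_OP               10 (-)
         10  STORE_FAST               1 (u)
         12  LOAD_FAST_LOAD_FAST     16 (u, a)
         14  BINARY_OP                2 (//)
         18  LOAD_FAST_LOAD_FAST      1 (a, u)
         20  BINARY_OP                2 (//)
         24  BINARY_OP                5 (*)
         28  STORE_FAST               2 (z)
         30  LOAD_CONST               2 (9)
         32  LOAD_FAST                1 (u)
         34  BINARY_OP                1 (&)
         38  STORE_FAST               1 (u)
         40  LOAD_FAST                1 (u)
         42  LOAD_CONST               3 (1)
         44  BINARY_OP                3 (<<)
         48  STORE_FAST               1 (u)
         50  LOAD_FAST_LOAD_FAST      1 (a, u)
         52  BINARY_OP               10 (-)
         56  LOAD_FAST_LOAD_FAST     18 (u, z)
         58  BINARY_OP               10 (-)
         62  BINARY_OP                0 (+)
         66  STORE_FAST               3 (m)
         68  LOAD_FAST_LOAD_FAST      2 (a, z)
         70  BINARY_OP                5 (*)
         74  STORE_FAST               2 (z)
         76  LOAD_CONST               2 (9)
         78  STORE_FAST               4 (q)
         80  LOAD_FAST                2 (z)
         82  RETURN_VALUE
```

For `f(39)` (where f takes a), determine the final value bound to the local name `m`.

LOAD_CONST → push 11. Stack: [11]
LOAD_FAST a → push 39. Stack: [11, 39]
BINARY_OP - → 11 - 39 = -28. Stack: [-28]
STORE_FAST u → u=-28. Stack: []
LOAD_FAST_LOAD_FAST u,a → push -28,39. Stack: [-28, 39]
BINARY_OP // → -28 // 39 = -1. Stack: [-1]
LOAD_FAST_LOAD_FAST a,u → push 39,-28. Stack: [-1, 39, -28]
BINARY_OP // → 39 // -28 = -2. Stack: [-1, -2]
BINARY_OP * → -1 * -2 = 2. Stack: [2]
STORE_FAST z → z=2. Stack: []
LOAD_CONST → push 9. Stack: [9]
LOAD_FAST u → push -28. Stack: [9, -28]
BINARY_OP & → 9 & -28 = 0. Stack: [0]
STORE_FAST u → u=0. Stack: []
LOAD_FAST u → push 0. Stack: [0]
LOAD_CONST → push 1. Stack: [0, 1]
BINARY_OP << → 0 << 1 = 0. Stack: [0]
STORE_FAST u → u=0. Stack: []
LOAD_FAST_LOAD_FAST a,u → push 39,0. Stack: [39, 0]
BINARY_OP - → 39 - 0 = 39. Stack: [39]
LOAD_FAST_LOAD_FAST u,z → push 0,2. Stack: [39, 0, 2]
BINARY_OP - → 0 - 2 = -2. Stack: [39, -2]
BINARY_OP + → 39 + -2 = 37. Stack: [37]
STORE_FAST m → m=37. Stack: []
LOAD_FAST_LOAD_FAST a,z → push 39,2. Stack: [39, 2]
BINARY_OP * → 39 * 2 = 78. Stack: [78]
STORE_FAST z → z=78. Stack: []
LOAD_CONST → push 9. Stack: [9]
STORE_FAST q → q=9. Stack: []
LOAD_FAST z → push 78. Stack: [78]
RETURN_VALUE → return 78.

37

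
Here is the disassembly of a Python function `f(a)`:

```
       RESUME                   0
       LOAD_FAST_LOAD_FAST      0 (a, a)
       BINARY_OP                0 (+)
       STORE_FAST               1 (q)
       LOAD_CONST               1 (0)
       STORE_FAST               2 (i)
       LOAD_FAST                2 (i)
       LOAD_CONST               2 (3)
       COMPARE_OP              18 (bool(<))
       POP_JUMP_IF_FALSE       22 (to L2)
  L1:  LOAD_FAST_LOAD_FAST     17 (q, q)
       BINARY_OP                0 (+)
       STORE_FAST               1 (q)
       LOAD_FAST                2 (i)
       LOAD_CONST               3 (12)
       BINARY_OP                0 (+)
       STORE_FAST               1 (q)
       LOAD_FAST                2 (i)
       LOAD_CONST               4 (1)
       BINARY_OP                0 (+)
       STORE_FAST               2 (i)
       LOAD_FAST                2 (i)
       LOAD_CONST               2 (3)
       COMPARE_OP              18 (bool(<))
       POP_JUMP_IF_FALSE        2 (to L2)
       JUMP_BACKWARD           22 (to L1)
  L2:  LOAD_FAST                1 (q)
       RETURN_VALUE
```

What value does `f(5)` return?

LOAD_FAST_LOAD_FAST a,a → push 5,5. Stack: [5, 5]
BINARY_OP + → 5 + 5 = 10. Stack: [10]
STORE_FAST q → q=10. Stack: []
LOAD_CONST → push 0. Stack: [0]
STORE_FAST i → i=0. Stack: []
LOAD_FAST i → push 0. Stack: [0]
LOAD_CONST → push 3. Stack: [0, 3]
COMPARE_OP bool(<) → 0 vs 3 = True. Stack: [True]
POP_JUMP_IF_FALSE → pop True; no jump. Stack: []
LOAD_FAST_LOAD_FAST q,q → push 10,10. Stack: [10, 10]
BINARY_OP + → 10 + 10 = 20. Stack: [20]
STORE_FAST q → q=20. Stack: []
LOAD_FAST i → push 0. Stack: [0]
LOAD_CONST → push 12. Stack: [0, 12]
BINARY_OP + → 0 + 12 = 12. Stack: [12]
STORE_FAST q → q=12. Stack: []
LOAD_FAST i → push 0. Stack: [0]
LOAD_CONST → push 1. Stack: [0, 1]
BINARY_OP + → 0 + 1 = 1. Stack: [1]
STORE_FAST i → i=1. Stack: []
LOAD_FAST i → push 1. Stack: [1]
LOAD_CONST → push 3. Stack: [1, 3]
COMPARE_OP bool(<) → 1 vs 3 = True. Stack: [True]
POP_JUMP_IF_FALSE → pop True; no jump. Stack: []
LOAD_FAST_LOAD_FAST q,q → push 12,12. Stack: [12, 12]
BINARY_OP + → 12 + 12 = 24. Stack: [24]
STORE_FAST q → q=24. Stack: []
LOAD_FAST i → push 1. Stack: [1]
LOAD_CONST → push 12. Stack: [1, 12]
BINARY_OP + → 1 + 12 = 13. Stack: [13]
STORE_FAST q → q=13. Stack: []
LOAD_FAST i → push 1. Stack: [1]
LOAD_CONST → push 1. Stack: [1, 1]
BINARY_OP + → 1 + 1 = 2. Stack: [2]
STORE_FAST i → i=2. Stack: []
LOAD_FAST i → push 2. Stack: [2]
LOAD_CONST → push 3. Stack: [2, 3]
COMPARE_OP bool(<) → 2 vs 3 = True. Stack: [True]
POP_JUMP_IF_FALSE → pop True; no jump. Stack: []
LOAD_FAST_LOAD_FAST q,q → push 13,13. Stack: [13, 13]
BINARY_OP + → 13 + 13 = 26. Stack: [26]
STORE_FAST q → q=26. Stack: []
LOAD_FAST i → push 2. Stack: [2]
LOAD_CONST → push 12. Stack: [2, 12]
BINARY_OP + → 2 + 12 = 14. Stack: [14]
STORE_FAST q → q=14. Stack: []
LOAD_FAST i → push 2. Stack: [2]
LOAD_CONST → push 1. Stack: [2, 1]
BINARY_OP + → 2 + 1 = 3. Stack: [3]
STORE_FAST i → i=3. Stack: []
LOAD_FAST i → push 3. Stack: [3]
LOAD_CONST → push 3. Stack: [3, 3]
COMPARE_OP bool(<) → 3 vs 3 = False. Stack: [False]
POP_JUMP_IF_FALSE → pop False; jump. Stack: []
LOAD_FAST q → push 14. Stack: [14]
RETURN_VALUE → return 14.

14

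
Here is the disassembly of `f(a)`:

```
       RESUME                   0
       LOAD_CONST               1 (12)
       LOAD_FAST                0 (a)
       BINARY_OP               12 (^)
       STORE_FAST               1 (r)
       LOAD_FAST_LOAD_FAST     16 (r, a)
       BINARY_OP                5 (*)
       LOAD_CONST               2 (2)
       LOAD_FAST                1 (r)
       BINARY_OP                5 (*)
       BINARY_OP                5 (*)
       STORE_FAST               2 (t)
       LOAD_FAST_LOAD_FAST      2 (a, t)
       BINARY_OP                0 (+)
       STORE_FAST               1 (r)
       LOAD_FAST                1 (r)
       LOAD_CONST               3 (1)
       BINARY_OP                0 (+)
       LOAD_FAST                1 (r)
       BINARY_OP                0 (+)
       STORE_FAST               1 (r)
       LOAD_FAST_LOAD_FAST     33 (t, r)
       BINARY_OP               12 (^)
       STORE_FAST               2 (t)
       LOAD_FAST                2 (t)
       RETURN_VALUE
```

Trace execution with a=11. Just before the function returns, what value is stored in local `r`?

2179

LOAD_CONST → push 12. Stack: [12]
LOAD_FAST a → push 11. Stack: [12, 11]
BINARY_OP ^ → 12 ^ 11 = 7. Stack: [7]
STORE_FAST r → r=7. Stack: []
LOAD_FAST_LOAD_FAST r,a → push 7,11. Stack: [7, 11]
BINARY_OP * → 7 * 11 = 77. Stack: [77]
LOAD_CONST → push 2. Stack: [77, 2]
LOAD_FAST r → push 7. Stack: [77, 2, 7]
BINARY_OP * → 2 * 7 = 14. Stack: [77, 14]
BINARY_OP * → 77 * 14 = 1078. Stack: [1078]
STORE_FAST t → t=1078. Stack: []
LOAD_FAST_LOAD_FAST a,t → push 11,1078. Stack: [11, 1078]
BINARY_OP + → 11 + 1078 = 1089. Stack: [1089]
STORE_FAST r → r=1089. Stack: []
LOAD_FAST r → push 1089. Stack: [1089]
LOAD_CONST → push 1. Stack: [1089, 1]
BINARY_OP + → 1089 + 1 = 1090. Stack: [1090]
LOAD_FAST r → push 1089. Stack: [1090, 1089]
BINARY_OP + → 1090 + 1089 = 2179. Stack: [2179]
STORE_FAST r → r=2179. Stack: []
LOAD_FAST_LOAD_FAST t,r → push 1078,2179. Stack: [1078, 2179]
BINARY_OP ^ → 1078 ^ 2179 = 3253. Stack: [3253]
STORE_FAST t → t=3253. Stack: []
LOAD_FAST t → push 3253. Stack: [3253]
RETURN_VALUE → return 3253.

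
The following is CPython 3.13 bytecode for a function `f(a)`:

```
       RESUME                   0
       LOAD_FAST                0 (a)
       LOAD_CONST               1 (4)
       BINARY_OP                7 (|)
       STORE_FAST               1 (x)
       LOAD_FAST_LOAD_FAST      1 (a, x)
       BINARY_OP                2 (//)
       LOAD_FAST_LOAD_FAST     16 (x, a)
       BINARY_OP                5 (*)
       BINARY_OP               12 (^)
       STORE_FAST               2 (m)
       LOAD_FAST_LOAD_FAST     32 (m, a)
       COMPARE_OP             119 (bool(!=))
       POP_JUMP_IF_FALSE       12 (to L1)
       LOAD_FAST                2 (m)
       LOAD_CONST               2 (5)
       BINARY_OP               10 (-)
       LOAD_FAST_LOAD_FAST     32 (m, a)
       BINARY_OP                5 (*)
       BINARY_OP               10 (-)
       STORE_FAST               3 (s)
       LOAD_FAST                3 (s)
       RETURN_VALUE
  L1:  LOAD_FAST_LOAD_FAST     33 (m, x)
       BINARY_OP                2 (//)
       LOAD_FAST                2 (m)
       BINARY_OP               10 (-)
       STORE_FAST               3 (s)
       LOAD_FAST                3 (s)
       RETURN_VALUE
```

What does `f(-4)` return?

LOAD_FAST a → push -4. Stack: [-4]
LOAD_CONST → push 4. Stack: [-4, 4]
BINARY_OP | → -4 | 4 = -4. Stack: [-4]
STORE_FAST x → x=-4. Stack: []
LOAD_FAST_LOAD_FAST a,x → push -4,-4. Stack: [-4, -4]
BINARY_OP // → -4 // -4 = 1. Stack: [1]
LOAD_FAST_LOAD_FAST x,a → push -4,-4. Stack: [1, -4, -4]
BINARY_OP * → -4 * -4 = 16. Stack: [1, 16]
BINARY_OP ^ → 1 ^ 16 = 17. Stack: [17]
STORE_FAST m → m=17. Stack: []
LOAD_FAST_LOAD_FAST m,a → push 17,-4. Stack: [17, -4]
COMPARE_OP bool(!=) → 17 vs -4 = True. Stack: [True]
POP_JUMP_IF_FALSE → pop True; no jump. Stack: []
LOAD_FAST m → push 17. Stack: [17]
LOAD_CONST → push 5. Stack: [17, 5]
BINARY_OP - → 17 - 5 = 12. Stack: [12]
LOAD_FAST_LOAD_FAST m,a → push 17,-4. Stack: [12, 17, -4]
BINARY_OP * → 17 * -4 = -68. Stack: [12, -68]
BINARY_OP - → 12 - -68 = 80. Stack: [80]
STORE_FAST s → s=80. Stack: []
LOAD_FAST s → push 80. Stack: [80]
RETURN_VALUE → return 80.

80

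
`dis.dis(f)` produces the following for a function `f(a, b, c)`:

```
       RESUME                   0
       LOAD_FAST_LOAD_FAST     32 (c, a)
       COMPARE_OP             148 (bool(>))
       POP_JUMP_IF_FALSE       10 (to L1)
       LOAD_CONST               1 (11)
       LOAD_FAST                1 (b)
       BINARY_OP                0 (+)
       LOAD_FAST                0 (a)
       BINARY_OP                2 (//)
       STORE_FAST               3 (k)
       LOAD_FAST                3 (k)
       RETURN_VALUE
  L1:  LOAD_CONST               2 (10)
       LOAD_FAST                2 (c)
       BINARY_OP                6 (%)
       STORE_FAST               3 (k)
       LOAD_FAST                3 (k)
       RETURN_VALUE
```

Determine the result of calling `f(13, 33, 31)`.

LOAD_FAST_LOAD_FAST c,a → push 31,13. Stack: [31, 13]
COMPARE_OP bool(>) → 31 vs 13 = True. Stack: [True]
POP_JUMP_IF_FALSE → pop True; no jump. Stack: []
LOAD_CONST → push 11. Stack: [11]
LOAD_FAST b → push 33. Stack: [11, 33]
BINARY_OP + → 11 + 33 = 44. Stack: [44]
LOAD_FAST a → push 13. Stack: [44, 13]
BINARY_OP // → 44 // 13 = 3. Stack: [3]
STORE_FAST k → k=3. Stack: []
LOAD_FAST k → push 3. Stack: [3]
RETURN_VALUE → return 3.

3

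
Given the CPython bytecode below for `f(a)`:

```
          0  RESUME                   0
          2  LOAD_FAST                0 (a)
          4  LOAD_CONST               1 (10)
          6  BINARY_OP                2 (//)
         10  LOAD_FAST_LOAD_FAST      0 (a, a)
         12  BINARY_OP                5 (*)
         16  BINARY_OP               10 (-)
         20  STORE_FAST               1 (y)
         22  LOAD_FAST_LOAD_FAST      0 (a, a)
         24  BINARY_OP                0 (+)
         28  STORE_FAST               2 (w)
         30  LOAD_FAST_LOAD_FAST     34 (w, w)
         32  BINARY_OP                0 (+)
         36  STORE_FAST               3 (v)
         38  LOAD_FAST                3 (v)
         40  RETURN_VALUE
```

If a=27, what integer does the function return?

LOAD_FAST a → push 27. Stack: [27]
LOAD_CONST → push 10. Stack: [27, 10]
BINARY_OP // → 27 // 10 = 2. Stack: [2]
LOAD_FAST_LOAD_FAST a,a → push 27,27. Stack: [2, 27, 27]
BINARY_OP * → 27 * 27 = 729. Stack: [2, 729]
BINARY_OP - → 2 - 729 = -727. Stack: [-727]
STORE_FAST y → y=-727. Stack: []
LOAD_FAST_LOAD_FAST a,a → push 27,27. Stack: [27, 27]
BINARY_OP + → 27 + 27 = 54. Stack: [54]
STORE_FAST w → w=54. Stack: []
LOAD_FAST_LOAD_FAST w,w → push 54,54. Stack: [54, 54]
BINARY_OP + → 54 + 54 = 108. Stack: [108]
STORE_FAST v → v=108. Stack: []
LOAD_FAST v → push 108. Stack: [108]
RETURN_VALUE → return 108.

108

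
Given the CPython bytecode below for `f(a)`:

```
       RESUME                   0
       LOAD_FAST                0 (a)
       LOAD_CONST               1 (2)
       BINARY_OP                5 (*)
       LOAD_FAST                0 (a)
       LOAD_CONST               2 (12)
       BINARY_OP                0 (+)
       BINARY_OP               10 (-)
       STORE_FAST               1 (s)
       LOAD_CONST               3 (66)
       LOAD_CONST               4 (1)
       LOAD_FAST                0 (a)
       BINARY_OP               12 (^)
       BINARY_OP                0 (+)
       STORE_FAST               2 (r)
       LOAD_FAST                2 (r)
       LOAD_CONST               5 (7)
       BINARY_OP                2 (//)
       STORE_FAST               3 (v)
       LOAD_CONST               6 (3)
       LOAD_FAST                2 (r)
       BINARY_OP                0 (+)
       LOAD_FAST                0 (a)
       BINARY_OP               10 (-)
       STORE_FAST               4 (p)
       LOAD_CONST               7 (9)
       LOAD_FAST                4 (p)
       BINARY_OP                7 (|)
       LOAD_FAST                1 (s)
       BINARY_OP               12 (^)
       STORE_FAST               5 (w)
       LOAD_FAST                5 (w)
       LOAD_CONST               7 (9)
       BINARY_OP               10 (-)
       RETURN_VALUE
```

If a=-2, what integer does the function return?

LOAD_FAST a → push -2. Stack: [-2]
LOAD_CONST → push 2. Stack: [-2, 2]
BINARY_OP * → -2 * 2 = -4. Stack: [-4]
LOAD_FAST a → push -2. Stack: [-4, -2]
LOAD_CONST → push 12. Stack: [-4, -2, 12]
BINARY_OP + → -2 + 12 = 10. Stack: [-4, 10]
BINARY_OP - → -4 - 10 = -14. Stack: [-14]
STORE_FAST s → s=-14. Stack: []
LOAD_CONST → push 66. Stack: [66]
LOAD_CONST → push 1. Stack: [66, 1]
LOAD_FAST a → push -2. Stack: [66, 1, -2]
BINARY_OP ^ → 1 ^ -2 = -1. Stack: [66, -1]
BINARY_OP + → 66 + -1 = 65. Stack: [65]
STORE_FAST r → r=65. Stack: []
LOAD_FAST r → push 65. Stack: [65]
LOAD_CONST → push 7. Stack: [65, 7]
BINARY_OP // → 65 // 7 = 9. Stack: [9]
STORE_FAST v → v=9. Stack: []
LOAD_CONST → push 3. Stack: [3]
LOAD_FAST r → push 65. Stack: [3, 65]
BINARY_OP + → 3 + 65 = 68. Stack: [68]
LOAD_FAST a → push -2. Stack: [68, -2]
BINARY_OP - → 68 - -2 = 70. Stack: [70]
STORE_FAST p → p=70. Stack: []
LOAD_CONST → push 9. Stack: [9]
LOAD_FAST p → push 70. Stack: [9, 70]
BINARY_OP | → 9 | 70 = 79. Stack: [79]
LOAD_FAST s → push -14. Stack: [79, -14]
BINARY_OP ^ → 79 ^ -14 = -67. Stack: [-67]
STORE_FAST w → w=-67. Stack: []
LOAD_FAST w → push -67. Stack: [-67]
LOAD_CONST → push 9. Stack: [-67, 9]
BINARY_OP - → -67 - 9 = -76. Stack: [-76]
RETURN_VALUE → return -76.

-76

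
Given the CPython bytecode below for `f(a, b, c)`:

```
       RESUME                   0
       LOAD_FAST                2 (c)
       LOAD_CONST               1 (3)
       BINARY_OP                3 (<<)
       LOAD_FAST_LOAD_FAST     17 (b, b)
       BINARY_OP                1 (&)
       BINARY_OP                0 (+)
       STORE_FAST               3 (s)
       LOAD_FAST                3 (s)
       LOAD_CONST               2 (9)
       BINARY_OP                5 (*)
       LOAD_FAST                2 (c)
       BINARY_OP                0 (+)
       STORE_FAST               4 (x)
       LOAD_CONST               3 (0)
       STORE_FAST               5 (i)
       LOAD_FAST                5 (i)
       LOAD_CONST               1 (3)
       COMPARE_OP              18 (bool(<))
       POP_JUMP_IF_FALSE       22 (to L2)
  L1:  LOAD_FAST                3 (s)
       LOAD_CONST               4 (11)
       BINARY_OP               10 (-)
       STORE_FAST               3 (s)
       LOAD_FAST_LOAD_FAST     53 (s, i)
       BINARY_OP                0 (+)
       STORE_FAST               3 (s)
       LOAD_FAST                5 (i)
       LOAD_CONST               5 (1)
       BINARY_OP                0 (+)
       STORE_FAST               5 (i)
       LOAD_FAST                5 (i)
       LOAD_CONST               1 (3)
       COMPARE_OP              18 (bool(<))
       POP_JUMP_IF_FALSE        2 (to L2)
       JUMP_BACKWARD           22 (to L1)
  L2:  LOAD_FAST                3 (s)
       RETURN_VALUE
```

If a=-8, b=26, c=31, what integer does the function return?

244

LOAD_FAST c → push 31
LOAD_CONST → push 3
BINARY_OP << → 31 << 3 = 248
LOAD_FAST_LOAD_FAST b,b → push 26,26
BINARY_OP & → 26 & 26 = 26
BINARY_OP + → 248 + 26 = 274
STORE_FAST s → s=274
LOAD_FAST s → push 274
LOAD_CONST → push 9
BINARY_OP * → 274 * 9 = 2466
LOAD_FAST c → push 31
BINARY_OP + → 2466 + 31 = 2497
STORE_FAST x → x=2497
LOAD_CONST → push 0
STORE_FAST i → i=0
LOAD_FAST i → push 0
LOAD_CONST → push 3
COMPARE_OP bool(<) → 0 vs 3 = True
POP_JUMP_IF_FALSE → pop True; no jump
LOAD_FAST s → push 274
LOAD_CONST → push 11
BINARY_OP - → 274 - 11 = 263
STORE_FAST s → s=263
LOAD_FAST_LOAD_FAST s,i → push 263,0
BINARY_OP + → 263 + 0 = 263
STORE_FAST s → s=263
LOAD_FAST i → push 0
LOAD_CONST → push 1
BINARY_OP + → 0 + 1 = 1
STORE_FAST i → i=1
LOAD_FAST i → push 1
LOAD_CONST → push 3
COMPARE_OP bool(<) → 1 vs 3 = True
POP_JUMP_IF_FALSE → pop True; no jump
LOAD_FAST s → push 263
LOAD_CONST → push 11
BINARY_OP - → 263 - 11 = 252
STORE_FAST s → s=252
LOAD_FAST_LOAD_FAST s,i → push 252,1
BINARY_OP + → 252 + 1 = 253
STORE_FAST s → s=253
LOAD_FAST i → push 1
LOAD_CONST → push 1
BINARY_OP + → 1 + 1 = 2
STORE_FAST i → i=2
LOAD_FAST i → push 2
LOAD_CONST → push 3
COMPARE_OP bool(<) → 2 vs 3 = True
POP_JUMP_IF_FALSE → pop True; no jump
LOAD_FAST s → push 253
LOAD_CONST → push 11
BINARY_OP - → 253 - 11 = 242
STORE_FAST s → s=242
LOAD_FAST_LOAD_FAST s,i → push 242,2
BINARY_OP + → 242 + 2 = 244
STORE_FAST s → s=244
LOAD_FAST i → push 2
LOAD_CONST → push 1
BINARY_OP + → 2 + 1 = 3
STORE_FAST i → i=3
LOAD_FAST i → push 3
LOAD_CONST → push 3
COMPARE_OP bool(<) → 3 vs 3 = False
POP_JUMP_IF_FALSE → pop False; jump
LOAD_FAST s → push 244
RETURN_VALUE → return 244.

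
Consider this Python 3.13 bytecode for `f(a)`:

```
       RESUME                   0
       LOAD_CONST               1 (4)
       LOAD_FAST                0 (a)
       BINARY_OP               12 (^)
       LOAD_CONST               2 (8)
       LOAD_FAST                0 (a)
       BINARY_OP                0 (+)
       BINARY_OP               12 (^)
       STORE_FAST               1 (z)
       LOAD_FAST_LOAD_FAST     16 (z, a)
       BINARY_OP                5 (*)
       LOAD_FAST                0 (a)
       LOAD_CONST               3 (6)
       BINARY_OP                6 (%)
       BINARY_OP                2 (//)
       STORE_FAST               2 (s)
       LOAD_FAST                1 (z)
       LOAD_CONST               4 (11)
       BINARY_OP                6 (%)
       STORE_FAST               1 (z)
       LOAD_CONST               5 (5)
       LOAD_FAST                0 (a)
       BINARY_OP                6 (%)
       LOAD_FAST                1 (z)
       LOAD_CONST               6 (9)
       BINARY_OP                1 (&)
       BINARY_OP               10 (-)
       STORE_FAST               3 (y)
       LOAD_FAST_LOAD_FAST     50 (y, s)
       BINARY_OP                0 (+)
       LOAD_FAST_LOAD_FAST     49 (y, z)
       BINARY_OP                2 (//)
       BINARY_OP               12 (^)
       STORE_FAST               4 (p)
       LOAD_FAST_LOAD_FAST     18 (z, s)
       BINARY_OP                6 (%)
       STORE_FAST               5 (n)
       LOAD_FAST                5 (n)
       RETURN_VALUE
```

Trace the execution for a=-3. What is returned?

3

LOAD_CONST → push 4. Stack: [4]
LOAD_FAST a → push -3. Stack: [4, -3]
BINARY_OP ^ → 4 ^ -3 = -7. Stack: [-7]
LOAD_CONST → push 8. Stack: [-7, 8]
LOAD_FAST a → push -3. Stack: [-7, 8, -3]
BINARY_OP + → 8 + -3 = 5. Stack: [-7, 5]
BINARY_OP ^ → -7 ^ 5 = -4. Stack: [-4]
STORE_FAST z → z=-4. Stack: []
LOAD_FAST_LOAD_FAST z,a → push -4,-3. Stack: [-4, -3]
BINARY_OP * → -4 * -3 = 12. Stack: [12]
LOAD_FAST a → push -3. Stack: [12, -3]
LOAD_CONST → push 6. Stack: [12, -3, 6]
BINARY_OP % → -3 % 6 = 3. Stack: [12, 3]
BINARY_OP // → 12 // 3 = 4. Stack: [4]
STORE_FAST s → s=4. Stack: []
LOAD_FAST z → push -4. Stack: [-4]
LOAD_CONST → push 11. Stack: [-4, 11]
BINARY_OP % → -4 % 11 = 7. Stack: [7]
STORE_FAST z → z=7. Stack: []
LOAD_CONST → push 5. Stack: [5]
LOAD_FAST a → push -3. Stack: [5, -3]
BINARY_OP % → 5 % -3 = -1. Stack: [-1]
LOAD_FAST z → push 7. Stack: [-1, 7]
LOAD_CONST → push 9. Stack: [-1, 7, 9]
BINARY_OP & → 7 & 9 = 1. Stack: [-1, 1]
BINARY_OP - → -1 - 1 = -2. Stack: [-2]
STORE_FAST y → y=-2. Stack: []
LOAD_FAST_LOAD_FAST y,s → push -2,4. Stack: [-2, 4]
BINARY_OP + → -2 + 4 = 2. Stack: [2]
LOAD_FAST_LOAD_FAST y,z → push -2,7. Stack: [2, -2, 7]
BINARY_OP // → -2 // 7 = -1. Stack: [2, -1]
BINARY_OP ^ → 2 ^ -1 = -3. Stack: [-3]
STORE_FAST p → p=-3. Stack: []
LOAD_FAST_LOAD_FAST z,s → push 7,4. Stack: [7, 4]
BINARY_OP % → 7 % 4 = 3. Stack: [3]
STORE_FAST n → n=3. Stack: []
LOAD_FAST n → push 3. Stack: [3]
RETURN_VALUE → return 3.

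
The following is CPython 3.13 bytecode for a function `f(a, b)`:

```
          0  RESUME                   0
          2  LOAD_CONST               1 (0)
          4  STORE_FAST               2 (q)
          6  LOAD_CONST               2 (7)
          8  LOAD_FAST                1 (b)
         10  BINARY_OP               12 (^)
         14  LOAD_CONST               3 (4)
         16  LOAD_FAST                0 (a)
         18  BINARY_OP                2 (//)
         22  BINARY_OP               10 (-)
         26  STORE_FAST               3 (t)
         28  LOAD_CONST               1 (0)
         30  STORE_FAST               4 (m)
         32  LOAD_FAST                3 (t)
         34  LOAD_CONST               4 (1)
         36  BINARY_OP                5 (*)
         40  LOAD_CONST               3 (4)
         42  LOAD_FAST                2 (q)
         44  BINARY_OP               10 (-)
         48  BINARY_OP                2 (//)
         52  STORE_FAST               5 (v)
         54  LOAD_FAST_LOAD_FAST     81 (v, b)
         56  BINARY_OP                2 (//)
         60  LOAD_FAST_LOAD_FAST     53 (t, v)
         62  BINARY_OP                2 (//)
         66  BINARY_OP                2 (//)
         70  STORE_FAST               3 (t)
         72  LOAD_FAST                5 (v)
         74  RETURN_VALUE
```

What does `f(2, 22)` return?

3

LOAD_CONST → push 0. Stack: [0]
STORE_FAST q → q=0. Stack: []
LOAD_CONST → push 7. Stack: [7]
LOAD_FAST b → push 22. Stack: [7, 22]
BINARY_OP ^ → 7 ^ 22 = 17. Stack: [17]
LOAD_CONST → push 4. Stack: [17, 4]
LOAD_FAST a → push 2. Stack: [17, 4, 2]
BINARY_OP // → 4 // 2 = 2. Stack: [17, 2]
BINARY_OP - → 17 - 2 = 15. Stack: [15]
STORE_FAST t → t=15. Stack: []
LOAD_CONST → push 0. Stack: [0]
STORE_FAST m → m=0. Stack: []
LOAD_FAST t → push 15. Stack: [15]
LOAD_CONST → push 1. Stack: [15, 1]
BINARY_OP * → 15 * 1 = 15. Stack: [15]
LOAD_CONST → push 4. Stack: [15, 4]
LOAD_FAST q → push 0. Stack: [15, 4, 0]
BINARY_OP - → 4 - 0 = 4. Stack: [15, 4]
BINARY_OP // → 15 // 4 = 3. Stack: [3]
STORE_FAST v → v=3. Stack: []
LOAD_FAST_LOAD_FAST v,b → push 3,22. Stack: [3, 22]
BINARY_OP // → 3 // 22 = 0. Stack: [0]
LOAD_FAST_LOAD_FAST t,v → push 15,3. Stack: [0, 15, 3]
BINARY_OP // → 15 // 3 = 5. Stack: [0, 5]
BINARY_OP // → 0 // 5 = 0. Stack: [0]
STORE_FAST t → t=0. Stack: []
LOAD_FAST v → push 3. Stack: [3]
RETURN_VALUE → return 3.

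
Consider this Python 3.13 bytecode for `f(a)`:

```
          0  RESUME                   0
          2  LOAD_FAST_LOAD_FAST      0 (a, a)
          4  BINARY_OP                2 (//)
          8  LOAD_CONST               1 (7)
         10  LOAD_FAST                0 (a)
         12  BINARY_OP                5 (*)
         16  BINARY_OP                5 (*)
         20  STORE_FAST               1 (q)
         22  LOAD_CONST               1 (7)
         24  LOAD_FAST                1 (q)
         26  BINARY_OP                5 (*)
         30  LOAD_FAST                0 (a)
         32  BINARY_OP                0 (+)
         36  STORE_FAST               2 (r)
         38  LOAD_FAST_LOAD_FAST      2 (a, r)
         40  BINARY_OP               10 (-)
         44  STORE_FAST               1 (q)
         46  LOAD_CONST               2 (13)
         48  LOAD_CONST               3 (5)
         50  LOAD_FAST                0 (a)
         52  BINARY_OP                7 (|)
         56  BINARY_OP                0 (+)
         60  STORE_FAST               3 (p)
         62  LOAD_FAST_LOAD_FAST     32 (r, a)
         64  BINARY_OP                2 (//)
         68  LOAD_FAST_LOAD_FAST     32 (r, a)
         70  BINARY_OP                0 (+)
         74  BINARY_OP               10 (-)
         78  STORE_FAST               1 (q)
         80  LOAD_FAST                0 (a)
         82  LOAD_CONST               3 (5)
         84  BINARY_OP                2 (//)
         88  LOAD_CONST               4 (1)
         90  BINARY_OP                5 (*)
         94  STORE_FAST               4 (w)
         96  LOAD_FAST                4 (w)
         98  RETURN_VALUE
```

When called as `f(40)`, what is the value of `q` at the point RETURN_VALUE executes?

-1990

LOAD_FAST_LOAD_FAST a,a → push 40,40. Stack: [40, 40]
BINARY_OP // → 40 // 40 = 1. Stack: [1]
LOAD_CONST → push 7. Stack: [1, 7]
LOAD_FAST a → push 40. Stack: [1, 7, 40]
BINARY_OP * → 7 * 40 = 280. Stack: [1, 280]
BINARY_OP * → 1 * 280 = 280. Stack: [280]
STORE_FAST q → q=280. Stack: []
LOAD_CONST → push 7. Stack: [7]
LOAD_FAST q → push 280. Stack: [7, 280]
BINARY_OP * → 7 * 280 = 1960. Stack: [1960]
LOAD_FAST a → push 40. Stack: [1960, 40]
BINARY_OP + → 1960 + 40 = 2000. Stack: [2000]
STORE_FAST r → r=2000. Stack: []
LOAD_FAST_LOAD_FAST a,r → push 40,2000. Stack: [40, 2000]
BINARY_OP - → 40 - 2000 = -1960. Stack: [-1960]
STORE_FAST q → q=-1960. Stack: []
LOAD_CONST → push 13. Stack: [13]
LOAD_CONST → push 5. Stack: [13, 5]
LOAD_FAST a → push 40. Stack: [13, 5, 40]
BINARY_OP | → 5 | 40 = 45. Stack: [13, 45]
BINARY_OP + → 13 + 45 = 58. Stack: [58]
STORE_FAST p → p=58. Stack: []
LOAD_FAST_LOAD_FAST r,a → push 2000,40. Stack: [2000, 40]
BINARY_OP // → 2000 // 40 = 50. Stack: [50]
LOAD_FAST_LOAD_FAST r,a → push 2000,40. Stack: [50, 2000, 40]
BINARY_OP + → 2000 + 40 = 2040. Stack: [50, 2040]
BINARY_OP - → 50 - 2040 = -1990. Stack: [-1990]
STORE_FAST q → q=-1990. Stack: []
LOAD_FAST a → push 40. Stack: [40]
LOAD_CONST → push 5. Stack: [40, 5]
BINARY_OP // → 40 // 5 = 8. Stack: [8]
LOAD_CONST → push 1. Stack: [8, 1]
BINARY_OP * → 8 * 1 = 8. Stack: [8]
STORE_FAST w → w=8. Stack: []
LOAD_FAST w → push 8. Stack: [8]
RETURN_VALUE → return 8.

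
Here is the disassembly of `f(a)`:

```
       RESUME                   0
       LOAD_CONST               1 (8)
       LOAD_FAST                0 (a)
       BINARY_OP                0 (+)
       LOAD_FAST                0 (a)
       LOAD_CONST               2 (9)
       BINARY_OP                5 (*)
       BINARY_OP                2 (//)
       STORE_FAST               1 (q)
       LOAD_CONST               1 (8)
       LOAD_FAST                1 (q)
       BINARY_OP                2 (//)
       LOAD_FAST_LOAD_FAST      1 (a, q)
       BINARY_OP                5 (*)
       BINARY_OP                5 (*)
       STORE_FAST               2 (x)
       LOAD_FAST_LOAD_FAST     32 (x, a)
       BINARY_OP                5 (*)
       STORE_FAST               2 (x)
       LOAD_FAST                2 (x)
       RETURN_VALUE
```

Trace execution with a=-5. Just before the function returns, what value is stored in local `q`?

-1

LOAD_CONST → push 8. Stack: [8]
LOAD_FAST a → push -5. Stack: [8, -5]
BINARY_OP + → 8 + -5 = 3. Stack: [3]
LOAD_FAST a → push -5. Stack: [3, -5]
LOAD_CONST → push 9. Stack: [3, -5, 9]
BINARY_OP * → -5 * 9 = -45. Stack: [3, -45]
BINARY_OP // → 3 // -45 = -1. Stack: [-1]
STORE_FAST q → q=-1. Stack: []
LOAD_CONST → push 8. Stack: [8]
LOAD_FAST q → push -1. Stack: [8, -1]
BINARY_OP // → 8 // -1 = -8. Stack: [-8]
LOAD_FAST_LOAD_FAST a,q → push -5,-1. Stack: [-8, -5, -1]
BINARY_OP * → -5 * -1 = 5. Stack: [-8, 5]
BINARY_OP * → -8 * 5 = -40. Stack: [-40]
STORE_FAST x → x=-40. Stack: []
LOAD_FAST_LOAD_FAST x,a → push -40,-5. Stack: [-40, -5]
BINARY_OP * → -40 * -5 = 200. Stack: [200]
STORE_FAST x → x=200. Stack: []
LOAD_FAST x → push 200. Stack: [200]
RETURN_VALUE → return 200.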